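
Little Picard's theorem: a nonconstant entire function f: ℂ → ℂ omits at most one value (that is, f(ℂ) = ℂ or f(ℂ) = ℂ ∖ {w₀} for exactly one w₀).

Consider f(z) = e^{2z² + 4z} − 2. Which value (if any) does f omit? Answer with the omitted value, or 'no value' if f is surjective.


Little Picard bounds the complement of f(ℂ) to at most one point.
The exponent g(z) = 2z² + 4z is a nonconstant polynomial, hence surjective onto ℂ. So e^{g(z)} takes every value in {e^w : w ∈ ℂ} = ℂ ∖ {0}. Adding -2 shifts the range to ℂ ∖ {-2}. f omits exactly -2.

Omitted value: -2.


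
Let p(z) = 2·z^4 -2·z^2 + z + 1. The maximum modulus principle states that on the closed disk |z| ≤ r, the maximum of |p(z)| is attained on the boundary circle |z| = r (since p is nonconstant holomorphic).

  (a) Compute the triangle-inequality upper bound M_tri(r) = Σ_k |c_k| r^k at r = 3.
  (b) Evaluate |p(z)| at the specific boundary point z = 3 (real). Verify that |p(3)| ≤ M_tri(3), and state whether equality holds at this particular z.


Coefficients: c_0 = 1, c_1 = 1, c_2 = -2, c_3 = 0, c_4 = 2. Radius r = 3.
Part (a). Triangle bound: M_tri(r) = Σ_k |c_k| r^k
  = |1|·3^0 + |1|·3^1 + |-2|·3^2 + |0|·3^3 + |2|·3^4
  = 1 + 3 + 18 + 0 + 162 = 184.
This bounds M(r) := max_{|z|=r} |p(z)| from above; equality holds iff all terms c_k z^k can be made to align in phase at a single z on |z|=r.
Part (b). At z = 3 (real, on the circle |z| = r):
  p(3) = (1)·3^0 + (1)·3^1 + (-2)·3^2 + (0)·3^3 + (2)·3^4 = 148.
  |p(3)| = 148.
Check: |p(3)| = 148 ≤ 184 = M_tri(3). ✓ Equality does not hold at z = 3 (the coefficients have mixed signs, so the terms do not all align in phase there).

M_tri(3) = 184; |p(3)| = 148; equality at z=3: no.


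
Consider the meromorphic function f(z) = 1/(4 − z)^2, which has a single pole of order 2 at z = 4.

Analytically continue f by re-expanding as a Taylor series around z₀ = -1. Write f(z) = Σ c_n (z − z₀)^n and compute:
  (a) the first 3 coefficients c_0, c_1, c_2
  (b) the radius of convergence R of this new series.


Let w = z − z₀, so z = z₀ + w.
Then 4 − z = 4 − (z₀ + w) = (4 − z₀) − w = 5 − w.
f(z) = 1/(5 − w)^2 = (1/(5)^2) · (1 − w/(5))^{−2}.
By the binomial series (1−u)^{−2} = Σ_{n≥0} C(n+1, 1) u^n for |u|<1, with u = w/(5):
  c_n = C(n+1, 1) / (5)^(n+2).
  c_0 = 1/(5)^2 = 1/25.
  c_1 = 2/(5)^3 = 2/125.
  c_2 = 3/(5)^4 = 3/625.
The series is valid for |w/d| < 1, i.e. |z − z₀| < |d|.
Radius of convergence: R = |4 − z₀| = |5| = 5 (distance from z₀ to the singularity z = 4).

c_0 = 1/25, c_1 = 2/125, c_2 = 3/625; R = 5.


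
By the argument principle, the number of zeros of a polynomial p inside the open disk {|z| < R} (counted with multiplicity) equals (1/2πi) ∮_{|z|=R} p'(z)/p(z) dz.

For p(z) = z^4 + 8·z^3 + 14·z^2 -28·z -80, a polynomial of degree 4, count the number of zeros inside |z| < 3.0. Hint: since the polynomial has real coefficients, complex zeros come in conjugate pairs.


The zeros of p are: 2, (-3 + 1i), (-3 - 1i), -4.
Their magnitudes are: 2, 3.162, 3.162, 4.
Zeros with |z| < R = 3.0: 2.
Count = 1.
By the argument principle, (1/2πi) ∮_{|z|=R} p'(z)/p(z) dz equals exactly this count.

Number of zeros inside |z| < 3.0: 1.


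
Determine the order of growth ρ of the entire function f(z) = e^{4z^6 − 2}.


|e^{4z^6 − 2}| = e^{Re(4·z^6) + -2} ≤ e^{4|z|^6 + -2} = e^{4r^6 + -2} on |z| = r, so ρ ≤ 6. Choosing z on |z|=r so that 4·z^6 is real positive (always possible by picking arg z appropriately) gives |f(z)| = e^{4r^6 + -2}, matching the bound. The additive constant -2 does not affect log log M(r) ~ 6·log r. Hence ρ = 6.
Therefore ρ = 6.

Order ρ = 6.


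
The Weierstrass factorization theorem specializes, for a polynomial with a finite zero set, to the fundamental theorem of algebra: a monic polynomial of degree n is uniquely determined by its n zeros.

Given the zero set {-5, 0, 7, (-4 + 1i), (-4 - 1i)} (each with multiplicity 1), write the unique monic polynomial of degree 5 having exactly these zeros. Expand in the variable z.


The polynomial is p(z) = ∏_{α ∈ S} (z − α), where S = {-5, 0, 7, (-4 + 1i), (-4 - 1i)}.
Expanding the product yields: p(z) = z^5 + 6·z^4 -34·z^3 -314·z^2 -595·z.
Note conjugate pairs combine to real quadratics: (z − (-4+1i))(z − (-4−1i)) = z² + 8z + 17.
The resulting polynomial has degree 5 and real coefficients as required.

p(z) = z^5 + 6·z^4 -34·z^3 -314·z^2 -595·z.


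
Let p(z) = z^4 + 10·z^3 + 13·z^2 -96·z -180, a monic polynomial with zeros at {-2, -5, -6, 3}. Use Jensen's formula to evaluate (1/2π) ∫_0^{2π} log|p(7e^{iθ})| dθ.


Zeros: -6, -5, -2, 3; r = 7.
Inside |z| < r: -6, -5, -2, 3. Outside (|z| ≥ r): ∅.
p(0) = -180, so log|p(0)| = log(180) = 5.1930.
Apply Jensen: I(r) = log|p(0)| + Σ_k log(r/|z_k|), summed over zeros inside |z| < r.
  log(r/|z_k|) for z_k = -2: log(7/2) = 1.2528
  log(r/|z_k|) for z_k = -5: log(7/5) = 0.3365
  log(r/|z_k|) for z_k = -6: log(7/6) = 0.1542
  log(r/|z_k|) for z_k = 3: log(7/3) = 0.8473
Sum over inside zeros: 2.5907.
I(r) = log|p(0)| + (inside sum) = 5.1930 + 2.5907 = 7.7836.
Closed form (all zeros inside, monic): I(r) = n·log(r) = 4·log(7) = 7.7836. ✓

I(r) ≈ 7.7836.


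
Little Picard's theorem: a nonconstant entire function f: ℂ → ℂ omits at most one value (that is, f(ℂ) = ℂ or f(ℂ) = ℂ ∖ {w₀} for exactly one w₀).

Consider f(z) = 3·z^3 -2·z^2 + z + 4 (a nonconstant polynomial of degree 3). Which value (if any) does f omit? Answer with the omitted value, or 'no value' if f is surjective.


Little Picard bounds the complement of f(ℂ) to at most one point.
For every w ∈ ℂ, the equation p(z) − w = 0 is a nonconstant polynomial in z and hence has at least one root by the fundamental theorem of algebra. So p is surjective onto ℂ, omitting no value.

Omitted value: no value.


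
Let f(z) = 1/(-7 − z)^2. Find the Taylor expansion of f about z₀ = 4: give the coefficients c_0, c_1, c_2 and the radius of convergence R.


Let w = z − z₀, so z = z₀ + w.
Then -7 − z = -7 − (z₀ + w) = (-7 − z₀) − w = -11 − w.
f(z) = 1/(-11 − w)^2 = (1/(-11)^2) · (1 − w/(-11))^{−2}.
By the binomial series (1−u)^{−2} = Σ_{n≥0} C(n+1, 1) u^n for |u|<1, with u = w/(-11):
  c_n = C(n+1, 1) / (-11)^(n+2).
  c_0 = 1/(-11)^2 = 1/121.
  c_1 = 2/(-11)^3 = -2/1331.
  c_2 = 3/(-11)^4 = 3/14641.
The series is valid for |w/d| < 1, i.e. |z − z₀| < |d|.
Radius of convergence: R = |-7 − z₀| = |-11| = 11 (distance from z₀ to the singularity z = -7).

c_0 = 1/121, c_1 = -2/1331, c_2 = 3/14641; R = 11.


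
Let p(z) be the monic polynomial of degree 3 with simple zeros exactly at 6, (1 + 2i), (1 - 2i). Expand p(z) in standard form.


The polynomial is p(z) = ∏_{α ∈ S} (z − α), where S = {6, (1 + 2i), (1 - 2i)}.
Expanding the product yields: p(z) = z^3 -8·z^2 + 17·z -30.
Note conjugate pairs combine to real quadratics: (z − (1+2i))(z − (1−2i)) = z² − 2z + 5.
The resulting polynomial has degree 3 and real coefficients as required.

p(z) = z^3 -8·z^2 + 17·z -30.


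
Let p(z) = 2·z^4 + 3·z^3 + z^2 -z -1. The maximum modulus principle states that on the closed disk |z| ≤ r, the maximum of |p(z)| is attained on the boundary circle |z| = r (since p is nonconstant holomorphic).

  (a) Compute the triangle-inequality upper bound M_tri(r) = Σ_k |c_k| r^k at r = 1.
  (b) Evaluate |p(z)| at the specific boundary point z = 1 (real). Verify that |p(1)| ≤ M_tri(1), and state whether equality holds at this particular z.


Coefficients: c_0 = -1, c_1 = -1, c_2 = 1, c_3 = 3, c_4 = 2. Radius r = 1.
Part (a). Triangle bound: M_tri(r) = Σ_k |c_k| r^k
  = |-1|·1^0 + |-1|·1^1 + |1|·1^2 + |3|·1^3 + |2|·1^4
  = 1 + 1 + 1 + 3 + 2 = 8.
This bounds M(r) := max_{|z|=r} |p(z)| from above; equality holds iff all terms c_k z^k can be made to align in phase at a single z on |z|=r.
Part (b). At z = 1 (real, on the circle |z| = r):
  p(1) = (-1)·1^0 + (-1)·1^1 + (1)·1^2 + (3)·1^3 + (2)·1^4 = 4.
  |p(1)| = 4.
Check: |p(1)| = 4 ≤ 8 = M_tri(1). ✓ Equality does not hold at z = 1 (the coefficients have mixed signs, so the terms do not all align in phase there).

M_tri(1) = 8; |p(1)| = 4; equality at z=1: no.


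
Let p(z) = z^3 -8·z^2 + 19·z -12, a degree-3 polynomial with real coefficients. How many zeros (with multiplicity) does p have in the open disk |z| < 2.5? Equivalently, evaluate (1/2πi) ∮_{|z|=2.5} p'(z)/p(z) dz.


The zeros of p are: 3, 4, 1.
Their magnitudes are: 3, 4, 1.
Zeros with |z| < R = 2.5: 1.
Count = 1.
By the argument principle, (1/2πi) ∮_{|z|=R} p'(z)/p(z) dz equals exactly this count.

Number of zeros inside |z| < 2.5: 1.


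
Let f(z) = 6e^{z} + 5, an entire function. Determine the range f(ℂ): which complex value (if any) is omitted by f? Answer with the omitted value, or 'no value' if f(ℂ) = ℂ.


Little Picard bounds the complement of f(ℂ) to at most one point.
e^{z} is never zero on ℂ, so 6·e^{z} takes every value in ℂ ∖ {0}. Adding 5 shifts the range to ℂ ∖ {5}. Thus f omits exactly the value 5.

Omitted value: 5.


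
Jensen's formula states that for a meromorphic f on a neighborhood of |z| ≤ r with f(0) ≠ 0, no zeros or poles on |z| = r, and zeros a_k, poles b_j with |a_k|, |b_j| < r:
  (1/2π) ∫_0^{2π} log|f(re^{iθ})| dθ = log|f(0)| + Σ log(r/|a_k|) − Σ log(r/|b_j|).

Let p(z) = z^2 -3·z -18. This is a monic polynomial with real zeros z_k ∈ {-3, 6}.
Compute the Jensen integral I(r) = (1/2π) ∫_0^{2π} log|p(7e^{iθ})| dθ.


Zeros: -3, 6; r = 7.
Inside |z| < r: -3, 6. Outside (|z| ≥ r): ∅.
p(0) = -18, so log|p(0)| = log(18) = 2.8904.
Apply Jensen: I(r) = log|p(0)| + Σ_k log(r/|z_k|), summed over zeros inside |z| < r.
  log(r/|z_k|) for z_k = -3: log(7/3) = 0.8473
  log(r/|z_k|) for z_k = 6: log(7/6) = 0.1542
Sum over inside zeros: 1.0014.
I(r) = log|p(0)| + (inside sum) = 2.8904 + 1.0014 = 3.8918.
Closed form (all zeros inside, monic): I(r) = n·log(r) = 2·log(7) = 3.8918. ✓

I(r) ≈ 3.8918.


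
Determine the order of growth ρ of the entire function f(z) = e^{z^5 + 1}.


|e^{z^5 + 1}| = e^{Re(1·z^5) + 1} ≤ e^{1|z|^5 + 1} = e^{1r^5 + 1} on |z| = r, so ρ ≤ 5. Choosing z on |z|=r so that 1·z^5 is real positive (always possible by picking arg z appropriately) gives |f(z)| = e^{1r^5 + 1}, matching the bound. The additive constant 1 does not affect log log M(r) ~ 5·log r. Hence ρ = 5.
Therefore ρ = 5.

Order ρ = 5.


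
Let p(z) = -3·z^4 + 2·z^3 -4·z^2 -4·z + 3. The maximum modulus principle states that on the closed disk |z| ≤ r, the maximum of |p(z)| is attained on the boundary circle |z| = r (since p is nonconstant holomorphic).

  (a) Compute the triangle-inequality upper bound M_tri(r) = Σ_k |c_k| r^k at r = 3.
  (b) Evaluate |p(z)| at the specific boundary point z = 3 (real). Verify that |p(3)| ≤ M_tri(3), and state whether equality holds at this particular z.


Coefficients: c_0 = 3, c_1 = -4, c_2 = -4, c_3 = 2, c_4 = -3. Radius r = 3.
Part (a). Triangle bound: M_tri(r) = Σ_k |c_k| r^k
  = |3|·3^0 + |-4|·3^1 + |-4|·3^2 + |2|·3^3 + |-3|·3^4
  = 3 + 12 + 36 + 54 + 243 = 348.
This bounds M(r) := max_{|z|=r} |p(z)| from above; equality holds iff all terms c_k z^k can be made to align in phase at a single z on |z|=r.
Part (b). At z = 3 (real, on the circle |z| = r):
  p(3) = (3)·3^0 + (-4)·3^1 + (-4)·3^2 + (2)·3^3 + (-3)·3^4 = -234.
  |p(3)| = 234.
Check: |p(3)| = 234 ≤ 348 = M_tri(3). ✓ Equality does not hold at z = 3 (the coefficients have mixed signs, so the terms do not all align in phase there).

M_tri(3) = 348; |p(3)| = 234; equality at z=3: no.


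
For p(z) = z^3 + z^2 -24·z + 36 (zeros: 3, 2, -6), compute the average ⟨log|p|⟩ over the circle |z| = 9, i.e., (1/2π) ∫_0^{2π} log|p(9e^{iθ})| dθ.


Zeros: -6, 2, 3; r = 9.
Inside |z| < r: -6, 2, 3. Outside (|z| ≥ r): ∅.
p(0) = 36, so log|p(0)| = log(36) = 3.5835.
Apply Jensen: I(r) = log|p(0)| + Σ_k log(r/|z_k|), summed over zeros inside |z| < r.
  log(r/|z_k|) for z_k = 3: log(9/3) = 1.0986
  log(r/|z_k|) for z_k = 2: log(9/2) = 1.5041
  log(r/|z_k|) for z_k = -6: log(9/6) = 0.4055
Sum over inside zeros: 3.0082.
I(r) = log|p(0)| + (inside sum) = 3.5835 + 3.0082 = 6.5917.
Closed form (all zeros inside, monic): I(r) = n·log(r) = 3·log(9) = 6.5917. ✓

I(r) ≈ 6.5917.


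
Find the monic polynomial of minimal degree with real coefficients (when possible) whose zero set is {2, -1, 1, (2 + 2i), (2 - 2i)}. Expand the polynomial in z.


The polynomial is p(z) = ∏_{α ∈ S} (z − α), where S = {2, -1, 1, (2 + 2i), (2 - 2i)}.
Expanding the product yields: p(z) = z^5 -6·z^4 + 15·z^3 -10·z^2 -16·z + 16.
Note conjugate pairs combine to real quadratics: (z − (2+2i))(z − (2−2i)) = z² − 4z + 8.
The resulting polynomial has degree 5 and real coefficients as required.

p(z) = z^5 -6·z^4 + 15·z^3 -10·z^2 -16·z + 16.


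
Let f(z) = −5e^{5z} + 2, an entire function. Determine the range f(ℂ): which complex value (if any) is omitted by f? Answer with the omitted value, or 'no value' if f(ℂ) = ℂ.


Little Picard bounds the complement of f(ℂ) to at most one point.
e^{5z} is never zero on ℂ, so -5·e^{5z} takes every value in ℂ ∖ {0}. Adding 2 shifts the range to ℂ ∖ {2}. Thus f omits exactly the value 2.

Omitted value: 2.


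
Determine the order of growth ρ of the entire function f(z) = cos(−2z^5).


Write cos(w) = (e^{iw} ± e^{−iw})/(2 or 2i), so |cos(w)| ≤ e^{|w|}. With w = −2z^5, |w| ≤ 2r^5 + 0 on |z|=r, giving M(r) ≤ e^{2r^5 + 0} and ρ ≤ 5. For the lower bound, choose z on |z|=r with -2z^5 purely imaginary of modulus 2r^5; then |cos(−2z^5)| grows like e^{2r^5}/2, so ρ ≥ 5. Hence ρ = 5.
Therefore ρ = 5.

Order ρ = 5.


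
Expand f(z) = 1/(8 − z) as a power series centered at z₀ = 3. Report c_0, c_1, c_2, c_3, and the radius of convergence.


Let w = z − z₀, so z = z₀ + w.
Then 8 − z = 8 − (z₀ + w) = (8 − z₀) − w = 5 − w.
f(z) = 1/(5 − w) = (1/(5)) · 1/(1 − w/(5)) = Σ_{n≥0} w^n / (5)^(n+1).
So c_n = 1/(5)^(n+1):
  c_0 = 1/(5)^1 = 1/5.
  c_1 = 1/(5)^2 = 1/25.
  c_2 = 1/(5)^3 = 1/125.
  c_3 = 1/(5)^4 = 1/625.
The series is valid for |w/d| < 1, i.e. |z − z₀| < |d|.
Radius of convergence: R = |8 − z₀| = |5| = 5 (distance from z₀ to the singularity z = 8).

c_0 = 1/5, c_1 = 1/25, c_2 = 1/125, c_3 = 1/625; R = 5.


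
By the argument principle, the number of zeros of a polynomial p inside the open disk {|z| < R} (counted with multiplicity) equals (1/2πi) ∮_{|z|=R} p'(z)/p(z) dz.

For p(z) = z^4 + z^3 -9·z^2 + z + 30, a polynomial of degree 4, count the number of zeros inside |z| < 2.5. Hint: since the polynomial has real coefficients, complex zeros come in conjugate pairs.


The zeros of p are: -3, (2 + 1i), (2 - 1i), -2.
Their magnitudes are: 3, 2.236, 2.236, 2.
Zeros with |z| < R = 2.5: (2 + 1i), (2 - 1i), -2.
Count = 3.
By the argument principle, (1/2πi) ∮_{|z|=R} p'(z)/p(z) dz equals exactly this count.

Number of zeros inside |z| < 2.5: 3.


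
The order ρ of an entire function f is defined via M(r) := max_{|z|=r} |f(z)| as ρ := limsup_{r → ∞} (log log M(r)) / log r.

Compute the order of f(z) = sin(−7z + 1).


sin(w) is a linear combination of e^{iw} and e^{−iw} (or e^w, e^{−w} in the hyperbolic case), so |sin(w)| ≤ e^{|w|}. With w = −7z + 1, |w| ≤ 7|z| + 1 = 7r + 1 on |z| = r, giving M(r) ≤ e^{7r + 1}, so ρ ≤ 1. On a suitable ray (z = it for sin/cos; z = t for sinh/cosh, t real → ∞), |sin(−7z + 1)| grows like e^{7|t|}/2, so ρ ≥ 1. Hence ρ = 1.
Therefore ρ = 1.

Order ρ = 1.


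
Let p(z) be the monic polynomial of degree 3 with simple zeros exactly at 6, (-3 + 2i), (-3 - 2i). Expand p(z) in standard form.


The polynomial is p(z) = ∏_{α ∈ S} (z − α), where S = {6, (-3 + 2i), (-3 - 2i)}.
Expanding the product yields: p(z) = z^3 -23·z -78.
Note conjugate pairs combine to real quadratics: (z − (-3+2i))(z − (-3−2i)) = z² + 6z + 13.
The resulting polynomial has degree 3 and real coefficients as required.

p(z) = z^3 -23·z -78.


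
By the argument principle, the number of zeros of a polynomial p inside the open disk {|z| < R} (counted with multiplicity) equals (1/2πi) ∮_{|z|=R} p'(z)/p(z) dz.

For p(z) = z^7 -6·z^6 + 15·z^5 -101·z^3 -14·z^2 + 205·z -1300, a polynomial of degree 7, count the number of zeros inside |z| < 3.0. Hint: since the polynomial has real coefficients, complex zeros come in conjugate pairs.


The zeros of p are: 4, (2 + 3i), (2 - 3i), (1 + 2i), (1 - 2i), (-2 + 1i), (-2 - 1i).
Their magnitudes are: 4, 3.606, 3.606, 2.236, 2.236, 2.236, 2.236.
Zeros with |z| < R = 3.0: (1 + 2i), (1 - 2i), (-2 + 1i), (-2 - 1i).
Count = 4.
By the argument principle, (1/2πi) ∮_{|z|=R} p'(z)/p(z) dz equals exactly this count.

Number of zeros inside |z| < 3.0: 4.


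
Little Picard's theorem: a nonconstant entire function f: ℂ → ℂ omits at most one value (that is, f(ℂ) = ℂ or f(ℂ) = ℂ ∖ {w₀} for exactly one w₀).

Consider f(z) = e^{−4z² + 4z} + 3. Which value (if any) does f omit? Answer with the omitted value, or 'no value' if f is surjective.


Little Picard bounds the complement of f(ℂ) to at most one point.
The exponent g(z) = −4z² + 4z is a nonconstant polynomial, hence surjective onto ℂ. So e^{g(z)} takes every value in {e^w : w ∈ ℂ} = ℂ ∖ {0}. Adding 3 shifts the range to ℂ ∖ {3}. f omits exactly 3.

Omitted value: 3.


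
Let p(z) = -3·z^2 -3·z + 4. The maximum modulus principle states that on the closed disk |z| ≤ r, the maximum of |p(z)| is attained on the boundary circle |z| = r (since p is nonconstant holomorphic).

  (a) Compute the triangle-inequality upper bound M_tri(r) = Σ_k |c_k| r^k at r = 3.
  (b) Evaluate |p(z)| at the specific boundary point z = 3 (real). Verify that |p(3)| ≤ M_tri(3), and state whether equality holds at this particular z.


Coefficients: c_0 = 4, c_1 = -3, c_2 = -3. Radius r = 3.
Part (a). Triangle bound: M_tri(r) = Σ_k |c_k| r^k
  = |4|·3^0 + |-3|·3^1 + |-3|·3^2
  = 4 + 9 + 27 = 40.
This bounds M(r) := max_{|z|=r} |p(z)| from above; equality holds iff all terms c_k z^k can be made to align in phase at a single z on |z|=r.
Part (b). At z = 3 (real, on the circle |z| = r):
  p(3) = (4)·3^0 + (-3)·3^1 + (-3)·3^2 = -32.
  |p(3)| = 32.
Check: |p(3)| = 32 ≤ 40 = M_tri(3). ✓ Equality does not hold at z = 3 (the coefficients have mixed signs, so the terms do not all align in phase there).

M_tri(3) = 40; |p(3)| = 32; equality at z=3: no.


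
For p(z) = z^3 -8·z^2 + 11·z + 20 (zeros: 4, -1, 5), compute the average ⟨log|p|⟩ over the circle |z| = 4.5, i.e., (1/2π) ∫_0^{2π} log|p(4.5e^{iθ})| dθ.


Zeros: -1, 4, 5; r = 4.5.
Inside |z| < r: -1, 4. Outside (|z| ≥ r): 5.
p(0) = 20, so log|p(0)| = log(20) = 2.9957.
Apply Jensen: I(r) = log|p(0)| + Σ_k log(r/|z_k|), summed over zeros inside |z| < r.
  log(r/|z_k|) for z_k = 4: log(4.5/4) = 0.1178
  log(r/|z_k|) for z_k = -1: log(4.5/1) = 1.5041
  Outside zeros (5) contribute nothing to the Jensen sum.
Sum over inside zeros: 1.6219.
I(r) = log|p(0)| + (inside sum) = 2.9957 + 1.6219 = 4.6176.
Note: since some zeros are outside |z| ≤ r, the simplified n·log(r) form does NOT apply — only the inside zeros contribute.

I(r) ≈ 4.6176.


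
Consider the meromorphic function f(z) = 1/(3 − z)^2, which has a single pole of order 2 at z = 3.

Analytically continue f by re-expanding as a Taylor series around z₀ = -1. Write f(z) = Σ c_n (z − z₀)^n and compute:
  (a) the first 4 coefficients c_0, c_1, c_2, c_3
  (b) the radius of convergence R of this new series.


Let w = z − z₀, so z = z₀ + w.
Then 3 − z = 3 − (z₀ + w) = (3 − z₀) − w = 4 − w.
f(z) = 1/(4 − w)^2 = (1/(4)^2) · (1 − w/(4))^{−2}.
By the binomial series (1−u)^{−2} = Σ_{n≥0} C(n+1, 1) u^n for |u|<1, with u = w/(4):
  c_n = C(n+1, 1) / (4)^(n+2).
  c_0 = 1/(4)^2 = 1/16.
  c_1 = 2/(4)^3 = 1/32.
  c_2 = 3/(4)^4 = 3/256.
  c_3 = 4/(4)^5 = 1/256.
The series is valid for |w/d| < 1, i.e. |z − z₀| < |d|.
Radius of convergence: R = |3 − z₀| = |4| = 4 (distance from z₀ to the singularity z = 3).

c_0 = 1/16, c_1 = 1/32, c_2 = 3/256, c_3 = 1/256; R = 4.


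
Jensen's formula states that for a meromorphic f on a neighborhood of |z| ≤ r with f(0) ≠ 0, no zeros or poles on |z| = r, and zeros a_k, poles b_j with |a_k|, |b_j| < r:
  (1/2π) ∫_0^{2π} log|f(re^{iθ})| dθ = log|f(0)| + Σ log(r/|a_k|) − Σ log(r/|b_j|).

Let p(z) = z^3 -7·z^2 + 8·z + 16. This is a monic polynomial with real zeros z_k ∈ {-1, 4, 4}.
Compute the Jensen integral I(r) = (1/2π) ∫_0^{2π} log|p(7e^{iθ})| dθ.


Zeros: -1, 4, 4; r = 7.
Inside |z| < r: -1, 4, 4. Outside (|z| ≥ r): ∅.
p(0) = 16, so log|p(0)| = log(16) = 2.7726.
Apply Jensen: I(r) = log|p(0)| + Σ_k log(r/|z_k|), summed over zeros inside |z| < r.
  log(r/|z_k|) for z_k = -1: log(7/1) = 1.9459
  log(r/|z_k|) for z_k = 4: log(7/4) = 0.5596
  log(r/|z_k|) for z_k = 4: log(7/4) = 0.5596
Sum over inside zeros: 3.0651.
I(r) = log|p(0)| + (inside sum) = 2.7726 + 3.0651 = 5.8377.
Closed form (all zeros inside, monic): I(r) = n·log(r) = 3·log(7) = 5.8377. ✓

I(r) ≈ 5.8377.


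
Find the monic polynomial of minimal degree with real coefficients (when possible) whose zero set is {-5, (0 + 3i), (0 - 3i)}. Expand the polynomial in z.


The polynomial is p(z) = ∏_{α ∈ S} (z − α), where S = {-5, (0 + 3i), (0 - 3i)}.
Expanding the product yields: p(z) = z^3 + 5·z^2 + 9·z + 45.
Note conjugate pairs combine to real quadratics: (z − (0+3i))(z − (0−3i)) = z² + 9.
The resulting polynomial has degree 3 and real coefficients as required.

p(z) = z^3 + 5·z^2 + 9·z + 45.


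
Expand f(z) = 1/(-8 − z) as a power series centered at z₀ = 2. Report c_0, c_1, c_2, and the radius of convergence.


Let w = z − z₀, so z = z₀ + w.
Then -8 − z = -8 − (z₀ + w) = (-8 − z₀) − w = -10 − w.
f(z) = 1/(-10 − w) = (1/(-10)) · 1/(1 − w/(-10)) = Σ_{n≥0} w^n / (-10)^(n+1).
So c_n = 1/(-10)^(n+1):
  c_0 = 1/(-10)^1 = -1/10.
  c_1 = 1/(-10)^2 = 1/100.
  c_2 = 1/(-10)^3 = -1/1000.
The series is valid for |w/d| < 1, i.e. |z − z₀| < |d|.
Radius of convergence: R = |-8 − z₀| = |-10| = 10 (distance from z₀ to the singularity z = -8).

c_0 = -1/10, c_1 = 1/100, c_2 = -1/1000; R = 10.


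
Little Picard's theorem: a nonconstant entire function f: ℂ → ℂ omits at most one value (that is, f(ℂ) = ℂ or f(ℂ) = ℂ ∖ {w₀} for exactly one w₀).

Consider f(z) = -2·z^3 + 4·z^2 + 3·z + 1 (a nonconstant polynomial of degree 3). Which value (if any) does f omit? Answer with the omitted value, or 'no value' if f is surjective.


Little Picard bounds the complement of f(ℂ) to at most one point.
For every w ∈ ℂ, the equation p(z) − w = 0 is a nonconstant polynomial in z and hence has at least one root by the fundamental theorem of algebra. So p is surjective onto ℂ, omitting no value.

Omitted value: no value.


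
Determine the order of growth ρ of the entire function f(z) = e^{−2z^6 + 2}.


|e^{−2z^6 + 2}| = e^{Re(-2·z^6) + 2} ≤ e^{2|z|^6 + 2} = e^{2r^6 + 2} on |z| = r, so ρ ≤ 6. Choosing z on |z|=r so that -2·z^6 is real positive (always possible by picking arg z appropriately) gives |f(z)| = e^{2r^6 + 2}, matching the bound. The additive constant 2 does not affect log log M(r) ~ 6·log r. Hence ρ = 6.
Therefore ρ = 6.

Order ρ = 6.


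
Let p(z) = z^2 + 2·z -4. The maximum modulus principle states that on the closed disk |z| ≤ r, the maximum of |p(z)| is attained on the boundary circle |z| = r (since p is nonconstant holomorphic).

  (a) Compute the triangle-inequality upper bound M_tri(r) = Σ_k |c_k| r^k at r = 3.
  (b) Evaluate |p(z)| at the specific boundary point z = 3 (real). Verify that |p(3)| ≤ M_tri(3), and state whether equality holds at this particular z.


Coefficients: c_0 = -4, c_1 = 2, c_2 = 1. Radius r = 3.
Part (a). Triangle bound: M_tri(r) = Σ_k |c_k| r^k
  = |-4|·3^0 + |2|·3^1 + |1|·3^2
  = 4 + 6 + 9 = 19.
This bounds M(r) := max_{|z|=r} |p(z)| from above; equality holds iff all terms c_k z^k can be made to align in phase at a single z on |z|=r.
Part (b). At z = 3 (real, on the circle |z| = r):
  p(3) = (-4)·3^0 + (2)·3^1 + (1)·3^2 = 11.
  |p(3)| = 11.
Check: |p(3)| = 11 ≤ 19 = M_tri(3). ✓ Equality does not hold at z = 3 (the coefficients have mixed signs, so the terms do not all align in phase there).

M_tri(3) = 19; |p(3)| = 11; equality at z=3: no.


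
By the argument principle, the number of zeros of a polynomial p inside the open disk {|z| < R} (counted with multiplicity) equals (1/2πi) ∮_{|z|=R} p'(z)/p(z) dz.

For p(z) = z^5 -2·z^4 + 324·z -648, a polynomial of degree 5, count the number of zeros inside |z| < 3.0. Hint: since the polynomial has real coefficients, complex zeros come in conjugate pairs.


The zeros of p are: (-3 + 3i), (-3 - 3i), 2, (3 + 3i), (3 - 3i).
Their magnitudes are: 4.243, 4.243, 2, 4.243, 4.243.
Zeros with |z| < R = 3.0: 2.
Count = 1.
By the argument principle, (1/2πi) ∮_{|z|=R} p'(z)/p(z) dz equals exactly this count.

Number of zeros inside |z| < 3.0: 1.


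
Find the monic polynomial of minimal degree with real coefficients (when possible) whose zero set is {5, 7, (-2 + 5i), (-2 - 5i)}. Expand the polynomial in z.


The polynomial is p(z) = ∏_{α ∈ S} (z − α), where S = {5, 7, (-2 + 5i), (-2 - 5i)}.
Expanding the product yields: p(z) = z^4 -8·z^3 + 16·z^2 -208·z + 1015.
Note conjugate pairs combine to real quadratics: (z − (-2+5i))(z − (-2−5i)) = z² + 4z + 29.
The resulting polynomial has degree 4 and real coefficients as required.

p(z) = z^4 -8·z^3 + 16·z^2 -208·z + 1015.


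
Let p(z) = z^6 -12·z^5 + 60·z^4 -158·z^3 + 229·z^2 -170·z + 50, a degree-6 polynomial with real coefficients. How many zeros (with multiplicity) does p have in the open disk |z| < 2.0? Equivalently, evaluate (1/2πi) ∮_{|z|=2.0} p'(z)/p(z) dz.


The zeros of p are: 1, (2 + 1i), (2 - 1i), (3 + 1i), (3 - 1i), 1.
Their magnitudes are: 1, 2.236, 2.236, 3.162, 3.162, 1.
Zeros with |z| < R = 2.0: 1, 1.
Count = 2.
By the argument principle, (1/2πi) ∮_{|z|=R} p'(z)/p(z) dz equals exactly this count.

Number of zeros inside |z| < 2.0: 2.


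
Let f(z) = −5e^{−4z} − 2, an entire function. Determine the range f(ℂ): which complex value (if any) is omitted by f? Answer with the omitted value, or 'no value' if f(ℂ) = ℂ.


Little Picard bounds the complement of f(ℂ) to at most one point.
e^{−4z} is never zero on ℂ, so -5·e^{−4z} takes every value in ℂ ∖ {0}. Adding -2 shifts the range to ℂ ∖ {-2}. Thus f omits exactly the value -2.

Omitted value: -2.


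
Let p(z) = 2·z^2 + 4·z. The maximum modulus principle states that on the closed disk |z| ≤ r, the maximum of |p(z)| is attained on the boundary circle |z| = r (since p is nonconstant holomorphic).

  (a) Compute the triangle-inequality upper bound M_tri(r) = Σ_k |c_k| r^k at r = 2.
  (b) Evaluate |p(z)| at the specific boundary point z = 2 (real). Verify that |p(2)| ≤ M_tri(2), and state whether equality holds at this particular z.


Coefficients: c_0 = 0, c_1 = 4, c_2 = 2. Radius r = 2.
Part (a). Triangle bound: M_tri(r) = Σ_k |c_k| r^k
  = |0|·2^0 + |4|·2^1 + |2|·2^2
  = 0 + 8 + 8 = 16.
This bounds M(r) := max_{|z|=r} |p(z)| from above; equality holds iff all terms c_k z^k can be made to align in phase at a single z on |z|=r.
Part (b). At z = 2 (real, on the circle |z| = r):
  p(2) = (0)·2^0 + (4)·2^1 + (2)·2^2 = 16.
  |p(2)| = 16.
Since all nonzero coefficients share the same sign, |p(2)| = 16 = M_tri(2); the triangle bound is attained at z = 2, so in fact M(r) = 16.

M_tri(2) = 16; |p(2)| = 16; equality at z=2: yes.


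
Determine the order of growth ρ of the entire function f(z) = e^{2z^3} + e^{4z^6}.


Each summand is entire of order 3 and 6 respectively (as in the single-exponential case). The order of a sum is at most the max of the orders, so ρ ≤ 6. For the lower bound: on |z|=r choose arg z so that 4z^6 is real positive; then |e^{4z^6}| = e^{4r^6} while |e^{2z^3}| ≤ e^{2r^3} = o(e^{4r^6}). So |f| ≥ e^{4r^6}(1 − o(1)) and ρ ≥ 6. Hence ρ = max(3, 6) = 6.
Therefore ρ = 6.

Order ρ = 6.


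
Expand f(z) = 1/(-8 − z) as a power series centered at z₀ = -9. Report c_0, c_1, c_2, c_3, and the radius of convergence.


Let w = z − z₀, so z = z₀ + w.
Then -8 − z = -8 − (z₀ + w) = (-8 − z₀) − w = 1 − w.
f(z) = 1/(1 − w) = (1/(1)) · 1/(1 − w/(1)) = Σ_{n≥0} w^n / (1)^(n+1).
So c_n = 1/(1)^(n+1):
  c_0 = 1/(1)^1 = 1.
  c_1 = 1/(1)^2 = 1.
  c_2 = 1/(1)^3 = 1.
  c_3 = 1/(1)^4 = 1.
The series is valid for |w/d| < 1, i.e. |z − z₀| < |d|.
Radius of convergence: R = |-8 − z₀| = |1| = 1 (distance from z₀ to the singularity z = -8).

c_0 = 1, c_1 = 1, c_2 = 1, c_3 = 1; R = 1.


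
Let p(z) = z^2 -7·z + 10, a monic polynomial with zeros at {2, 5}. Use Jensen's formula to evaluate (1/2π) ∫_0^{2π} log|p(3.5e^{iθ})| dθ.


Zeros: 2, 5; r = 3.5.
Inside |z| < r: 2. Outside (|z| ≥ r): 5.
p(0) = 10, so log|p(0)| = log(10) = 2.3026.
Apply Jensen: I(r) = log|p(0)| + Σ_k log(r/|z_k|), summed over zeros inside |z| < r.
  log(r/|z_k|) for z_k = 2: log(3.5/2) = 0.5596
  Outside zeros (5) contribute nothing to the Jensen sum.
Sum over inside zeros: 0.5596.
I(r) = log|p(0)| + (inside sum) = 2.3026 + 0.5596 = 2.8622.
Note: since some zeros are outside |z| ≤ r, the simplified n·log(r) form does NOT apply — only the inside zeros contribute.

I(r) ≈ 2.8622.


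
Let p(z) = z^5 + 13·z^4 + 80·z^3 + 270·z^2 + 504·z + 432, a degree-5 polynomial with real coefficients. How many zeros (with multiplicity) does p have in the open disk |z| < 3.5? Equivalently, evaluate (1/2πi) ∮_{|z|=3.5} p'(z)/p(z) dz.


The zeros of p are: (-2 + 2i), (-2 - 2i), -3, (-3 + 3i), (-3 - 3i).
Their magnitudes are: 2.828, 2.828, 3, 4.243, 4.243.
Zeros with |z| < R = 3.5: (-2 + 2i), (-2 - 2i), -3.
Count = 3.
By the argument principle, (1/2πi) ∮_{|z|=R} p'(z)/p(z) dz equals exactly this count.

Number of zeros inside |z| < 3.5: 3.


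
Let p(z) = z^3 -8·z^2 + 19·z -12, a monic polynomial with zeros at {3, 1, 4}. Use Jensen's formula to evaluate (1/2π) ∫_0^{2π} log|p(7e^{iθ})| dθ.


Zeros: 1, 3, 4; r = 7.
Inside |z| < r: 1, 3, 4. Outside (|z| ≥ r): ∅.
p(0) = -12, so log|p(0)| = log(12) = 2.4849.
Apply Jensen: I(r) = log|p(0)| + Σ_k log(r/|z_k|), summed over zeros inside |z| < r.
  log(r/|z_k|) for z_k = 3: log(7/3) = 0.8473
  log(r/|z_k|) for z_k = 1: log(7/1) = 1.9459
  log(r/|z_k|) for z_k = 4: log(7/4) = 0.5596
Sum over inside zeros: 3.3528.
I(r) = log|p(0)| + (inside sum) = 2.4849 + 3.3528 = 5.8377.
Closed form (all zeros inside, monic): I(r) = n·log(r) = 3·log(7) = 5.8377. ✓

I(r) ≈ 5.8377.


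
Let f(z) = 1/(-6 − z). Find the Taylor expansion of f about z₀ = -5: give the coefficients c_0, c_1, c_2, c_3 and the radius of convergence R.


Let w = z − z₀, so z = z₀ + w.
Then -6 − z = -6 − (z₀ + w) = (-6 − z₀) − w = -1 − w.
f(z) = 1/(-1 − w) = (1/(-1)) · 1/(1 − w/(-1)) = Σ_{n≥0} w^n / (-1)^(n+1).
So c_n = 1/(-1)^(n+1):
  c_0 = 1/(-1)^1 = -1.
  c_1 = 1/(-1)^2 = 1.
  c_2 = 1/(-1)^3 = -1.
  c_3 = 1/(-1)^4 = 1.
The series is valid for |w/d| < 1, i.e. |z − z₀| < |d|.
Radius of convergence: R = |-6 − z₀| = |-1| = 1 (distance from z₀ to the singularity z = -6).

c_0 = -1, c_1 = 1, c_2 = -1, c_3 = 1; R = 1.


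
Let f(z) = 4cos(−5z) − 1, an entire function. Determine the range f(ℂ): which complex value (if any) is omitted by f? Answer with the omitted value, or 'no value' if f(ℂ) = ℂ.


Little Picard bounds the complement of f(ℂ) to at most one point.
cos is entire and surjective onto ℂ: for every w ∈ ℂ, cos(ζ) = w has a solution ζ ∈ ℂ (e.g., via the complex inverse arccos). With ζ = −5z this gives z = ζ/(-5). Then 4·cos(−5z) takes every value in 4·ℂ = ℂ, and adding -1 is a bijection of ℂ. So f is surjective and omits no value. (Note: only on the real line is cos bounded by [−1, 1].)

Omitted value: no value.


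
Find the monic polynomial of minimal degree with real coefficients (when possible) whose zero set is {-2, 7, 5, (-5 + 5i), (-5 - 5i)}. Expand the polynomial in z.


The polynomial is p(z) = ∏_{α ∈ S} (z − α), where S = {-2, 7, 5, (-5 + 5i), (-5 - 5i)}.
Expanding the product yields: p(z) = z^5 -39·z^3 -320·z^2 + 1250·z + 3500.
Note conjugate pairs combine to real quadratics: (z − (-5+5i))(z − (-5−5i)) = z² + 10z + 50.
The resulting polynomial has degree 5 and real coefficients as required.

p(z) = z^5 -39·z^3 -320·z^2 + 1250·z + 3500.


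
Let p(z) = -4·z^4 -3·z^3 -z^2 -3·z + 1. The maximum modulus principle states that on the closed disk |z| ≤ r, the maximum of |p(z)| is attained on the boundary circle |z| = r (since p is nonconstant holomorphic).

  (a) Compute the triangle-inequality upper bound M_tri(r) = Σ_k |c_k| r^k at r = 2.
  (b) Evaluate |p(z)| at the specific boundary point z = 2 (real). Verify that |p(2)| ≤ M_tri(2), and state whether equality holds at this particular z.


Coefficients: c_0 = 1, c_1 = -3, c_2 = -1, c_3 = -3, c_4 = -4. Radius r = 2.
Part (a). Triangle bound: M_tri(r) = Σ_k |c_k| r^k
  = |1|·2^0 + |-3|·2^1 + |-1|·2^2 + |-3|·2^3 + |-4|·2^4
  = 1 + 6 + 4 + 24 + 64 = 99.
This bounds M(r) := max_{|z|=r} |p(z)| from above; equality holds iff all terms c_k z^k can be made to align in phase at a single z on |z|=r.
Part (b). At z = 2 (real, on the circle |z| = r):
  p(2) = (1)·2^0 + (-3)·2^1 + (-1)·2^2 + (-3)·2^3 + (-4)·2^4 = -97.
  |p(2)| = 97.
Check: |p(2)| = 97 ≤ 99 = M_tri(2). ✓ Equality does not hold at z = 2 (the coefficients have mixed signs, so the terms do not all align in phase there).

M_tri(2) = 99; |p(2)| = 97; equality at z=2: no.


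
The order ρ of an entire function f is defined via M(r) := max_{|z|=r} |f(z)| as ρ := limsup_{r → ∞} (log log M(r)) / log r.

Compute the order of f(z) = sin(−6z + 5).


sin(w) is a linear combination of e^{iw} and e^{−iw} (or e^w, e^{−w} in the hyperbolic case), so |sin(w)| ≤ e^{|w|}. With w = −6z + 5, |w| ≤ 6|z| + 5 = 6r + 5 on |z| = r, giving M(r) ≤ e^{6r + 5}, so ρ ≤ 1. On a suitable ray (z = it for sin/cos; z = t for sinh/cosh, t real → ∞), |sin(−6z + 5)| grows like e^{6|t|}/2, so ρ ≥ 1. Hence ρ = 1.
Therefore ρ = 1.

Order ρ = 1.


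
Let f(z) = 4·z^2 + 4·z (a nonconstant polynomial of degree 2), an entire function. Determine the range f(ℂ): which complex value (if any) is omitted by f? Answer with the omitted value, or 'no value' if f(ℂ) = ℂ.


Little Picard bounds the complement of f(ℂ) to at most one point.
For every w ∈ ℂ, the equation p(z) − w = 0 is a nonconstant polynomial in z and hence has at least one root by the fundamental theorem of algebra. So p is surjective onto ℂ, omitting no value.

Omitted value: no value.


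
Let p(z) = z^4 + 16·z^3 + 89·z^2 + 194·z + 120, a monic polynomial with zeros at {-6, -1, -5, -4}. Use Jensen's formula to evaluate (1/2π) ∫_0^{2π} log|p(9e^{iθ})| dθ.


Zeros: -6, -5, -4, -1; r = 9.
Inside |z| < r: -6, -5, -4, -1. Outside (|z| ≥ r): ∅.
p(0) = 120, so log|p(0)| = log(120) = 4.7875.
Apply Jensen: I(r) = log|p(0)| + Σ_k log(r/|z_k|), summed over zeros inside |z| < r.
  log(r/|z_k|) for z_k = -6: log(9/6) = 0.4055
  log(r/|z_k|) for z_k = -1: log(9/1) = 2.1972
  log(r/|z_k|) for z_k = -5: log(9/5) = 0.5878
  log(r/|z_k|) for z_k = -4: log(9/4) = 0.8109
Sum over inside zeros: 4.0014.
I(r) = log|p(0)| + (inside sum) = 4.7875 + 4.0014 = 8.7889.
Closed form (all zeros inside, monic): I(r) = n·log(r) = 4·log(9) = 8.7889. ✓

I(r) ≈ 8.7889.


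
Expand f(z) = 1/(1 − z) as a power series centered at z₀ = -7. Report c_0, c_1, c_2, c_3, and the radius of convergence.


Let w = z − z₀, so z = z₀ + w.
Then 1 − z = 1 − (z₀ + w) = (1 − z₀) − w = 8 − w.
f(z) = 1/(8 − w) = (1/(8)) · 1/(1 − w/(8)) = Σ_{n≥0} w^n / (8)^(n+1).
So c_n = 1/(8)^(n+1):
  c_0 = 1/(8)^1 = 1/8.
  c_1 = 1/(8)^2 = 1/64.
  c_2 = 1/(8)^3 = 1/512.
  c_3 = 1/(8)^4 = 1/4096.
The series is valid for |w/d| < 1, i.e. |z − z₀| < |d|.
Radius of convergence: R = |1 − z₀| = |8| = 8 (distance from z₀ to the singularity z = 1).

c_0 = 1/8, c_1 = 1/64, c_2 = 1/512, c_3 = 1/4096; R = 8.


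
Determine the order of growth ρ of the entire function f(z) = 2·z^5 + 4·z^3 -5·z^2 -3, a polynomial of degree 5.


|f(z)| ≤ Σ|c_k|·r^k = O(r^5) as r → ∞. Polynomial growth is O(e^{r^ε}) for every ε > 0 (since r^5/e^{r^ε} → 0), so ρ ≤ ε for all ε > 0, i.e. ρ = 0. Every nonconstant polynomial has order 0.
Therefore ρ = 0.

Order ρ = 0.


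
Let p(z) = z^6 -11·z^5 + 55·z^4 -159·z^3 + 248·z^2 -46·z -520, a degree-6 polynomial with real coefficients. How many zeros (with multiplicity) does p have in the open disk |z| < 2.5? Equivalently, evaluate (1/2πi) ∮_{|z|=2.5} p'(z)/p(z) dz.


The zeros of p are: 4, (3 + 2i), (3 - 2i), (1 + 3i), (1 - 3i), -1.
Their magnitudes are: 4, 3.606, 3.606, 3.162, 3.162, 1.
Zeros with |z| < R = 2.5: -1.
Count = 1.
By the argument principle, (1/2πi) ∮_{|z|=R} p'(z)/p(z) dz equals exactly this count.

Number of zeros inside |z| < 2.5: 1.


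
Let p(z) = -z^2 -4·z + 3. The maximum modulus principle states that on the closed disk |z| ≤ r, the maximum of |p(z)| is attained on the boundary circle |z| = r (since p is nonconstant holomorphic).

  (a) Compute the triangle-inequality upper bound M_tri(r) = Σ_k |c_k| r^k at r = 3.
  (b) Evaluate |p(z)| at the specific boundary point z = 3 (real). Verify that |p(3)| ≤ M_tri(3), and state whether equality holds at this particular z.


Coefficients: c_0 = 3, c_1 = -4, c_2 = -1. Radius r = 3.
Part (a). Triangle bound: M_tri(r) = Σ_k |c_k| r^k
  = |3|·3^0 + |-4|·3^1 + |-1|·3^2
  = 3 + 12 + 9 = 24.
This bounds M(r) := max_{|z|=r} |p(z)| from above; equality holds iff all terms c_k z^k can be made to align in phase at a single z on |z|=r.
Part (b). At z = 3 (real, on the circle |z| = r):
  p(3) = (3)·3^0 + (-4)·3^1 + (-1)·3^2 = -18.
  |p(3)| = 18.
Check: |p(3)| = 18 ≤ 24 = M_tri(3). ✓ Equality does not hold at z = 3 (the coefficients have mixed signs, so the terms do not all align in phase there).

M_tri(3) = 24; |p(3)| = 18; equality at z=3: no.


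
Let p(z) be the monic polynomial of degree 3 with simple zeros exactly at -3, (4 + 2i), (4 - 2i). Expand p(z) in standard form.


The polynomial is p(z) = ∏_{α ∈ S} (z − α), where S = {-3, (4 + 2i), (4 - 2i)}.
Expanding the product yields: p(z) = z^3 -5·z^2 -4·z + 60.
Note conjugate pairs combine to real quadratics: (z − (4+2i))(z − (4−2i)) = z² − 8z + 20.
The resulting polynomial has degree 3 and real coefficients as required.

p(z) = z^3 -5·z^2 -4·z + 60.


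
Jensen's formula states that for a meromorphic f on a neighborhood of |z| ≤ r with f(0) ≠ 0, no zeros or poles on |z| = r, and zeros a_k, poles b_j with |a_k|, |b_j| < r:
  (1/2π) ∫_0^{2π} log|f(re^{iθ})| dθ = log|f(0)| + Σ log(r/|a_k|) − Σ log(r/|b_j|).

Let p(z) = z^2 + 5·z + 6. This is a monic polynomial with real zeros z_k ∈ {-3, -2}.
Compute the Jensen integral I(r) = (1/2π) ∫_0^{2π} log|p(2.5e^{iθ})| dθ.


Zeros: -3, -2; r = 2.5.
Inside |z| < r: -2. Outside (|z| ≥ r): -3.
p(0) = 6, so log|p(0)| = log(6) = 1.7918.
Apply Jensen: I(r) = log|p(0)| + Σ_k log(r/|z_k|), summed over zeros inside |z| < r.
  log(r/|z_k|) for z_k = -2: log(2.5/2) = 0.2231
  Outside zeros (-3) contribute nothing to the Jensen sum.
Sum over inside zeros: 0.2231.
I(r) = log|p(0)| + (inside sum) = 1.7918 + 0.2231 = 2.0149.
Note: since some zeros are outside |z| ≤ r, the simplified n·log(r) form does NOT apply — only the inside zeros contribute.

I(r) ≈ 2.0149.


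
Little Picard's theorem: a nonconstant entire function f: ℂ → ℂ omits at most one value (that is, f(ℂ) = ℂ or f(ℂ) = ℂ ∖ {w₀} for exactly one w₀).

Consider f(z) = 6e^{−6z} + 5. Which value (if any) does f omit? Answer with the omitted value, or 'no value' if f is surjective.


Little Picard bounds the complement of f(ℂ) to at most one point.
e^{−6z} is never zero on ℂ, so 6·e^{−6z} takes every value in ℂ ∖ {0}. Adding 5 shifts the range to ℂ ∖ {5}. Thus f omits exactly the value 5.

Omitted value: 5.
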